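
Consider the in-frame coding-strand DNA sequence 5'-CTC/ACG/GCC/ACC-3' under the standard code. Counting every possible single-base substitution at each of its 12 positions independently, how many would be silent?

Codon 1 (CTC, Leu): 3 synonymous substitutions.
Codon 2 (ACG, Thr): 3 synonymous substitutions.
Codon 3 (GCC, Ala): 3 synonymous substitutions.
Codon 4 (ACC, Thr): 3 synonymous substitutions.
Total: 3 + 3 + 3 + 3 = 12.

12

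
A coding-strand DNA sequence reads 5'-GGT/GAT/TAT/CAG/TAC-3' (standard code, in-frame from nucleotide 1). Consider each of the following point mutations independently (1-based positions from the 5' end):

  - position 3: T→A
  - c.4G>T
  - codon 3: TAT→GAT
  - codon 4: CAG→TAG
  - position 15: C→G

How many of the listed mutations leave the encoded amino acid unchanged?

1

Codon 1: GGT (Gly) → GGA (Gly) — synonymous.
Codon 2: GAT (Asp) → TAT (Tyr) — missense.
Codon 3: TAT (Tyr) → GAT (Asp) — missense.
Codon 4: CAG (Gln) → TAG (Stop) — nonsense.
Codon 5: TAC (Tyr) → TAG (Stop) — nonsense.
Synonymous: 1 of 5.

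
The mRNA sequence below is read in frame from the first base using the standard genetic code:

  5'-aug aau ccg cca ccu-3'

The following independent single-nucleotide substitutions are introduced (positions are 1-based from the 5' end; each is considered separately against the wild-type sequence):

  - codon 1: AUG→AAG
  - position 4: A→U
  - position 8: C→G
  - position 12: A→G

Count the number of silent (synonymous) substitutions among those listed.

1

Codon 1: AUG (Met) → AAG (Lys) — missense.
Codon 2: AAU (Asn) → UAU (Tyr) — missense.
Codon 3: CCG (Pro) → CGG (Arg) — missense.
Codon 4: CCA (Pro) → CCG (Pro) — synonymous.
Synonymous: 1 of 4.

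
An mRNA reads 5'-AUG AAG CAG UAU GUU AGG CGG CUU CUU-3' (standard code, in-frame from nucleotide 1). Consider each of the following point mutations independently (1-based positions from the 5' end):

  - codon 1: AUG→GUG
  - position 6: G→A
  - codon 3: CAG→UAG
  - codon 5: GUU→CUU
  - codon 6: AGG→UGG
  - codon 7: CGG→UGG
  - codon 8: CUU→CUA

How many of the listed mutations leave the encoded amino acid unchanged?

2

Codon 1: AUG (Met) → GUG (Val) — missense.
Codon 2: AAG (Lys) → AAA (Lys) — synonymous.
Codon 3: CAG (Gln) → UAG (Stop) — nonsense.
Codon 5: GUU (Val) → CUU (Leu) — missense.
Codon 6: AGG (Arg) → UGG (Trp) — missense.
Codon 7: CGG (Arg) → UGG (Trp) — missense.
Codon 8: CUU (Leu) → CUA (Leu) — synonymous.
Synonymous: 2 of 7.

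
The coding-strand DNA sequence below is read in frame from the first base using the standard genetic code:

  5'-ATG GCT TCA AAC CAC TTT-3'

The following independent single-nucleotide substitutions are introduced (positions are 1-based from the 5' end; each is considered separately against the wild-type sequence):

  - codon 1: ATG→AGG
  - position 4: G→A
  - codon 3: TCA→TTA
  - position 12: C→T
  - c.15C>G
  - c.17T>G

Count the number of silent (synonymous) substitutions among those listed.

Codon 1: ATG (Met) → AGG (Arg) — missense.
Codon 2: GCT (Ala) → ACT (Thr) — missense.
Codon 3: TCA (Ser) → TTA (Leu) — missense.
Codon 4: AAC (Asn) → AAT (Asn) — synonymous.
Codon 5: CAC (His) → CAG (Gln) — missense.
Codon 6: TTT (Phe) → TGT (Cys) — missense.
Synonymous: 1 of 6.

1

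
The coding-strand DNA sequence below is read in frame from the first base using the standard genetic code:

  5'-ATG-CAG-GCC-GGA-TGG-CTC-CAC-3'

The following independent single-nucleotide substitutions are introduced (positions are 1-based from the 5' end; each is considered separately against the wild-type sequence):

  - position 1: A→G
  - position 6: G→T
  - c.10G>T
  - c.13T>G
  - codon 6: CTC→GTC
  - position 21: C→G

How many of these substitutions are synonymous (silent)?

Codon 1: ATG (Met) → GTG (Val) — missense.
Codon 2: CAG (Gln) → CAT (His) — missense.
Codon 4: GGA (Gly) → TGA (Stop) — nonsense.
Codon 5: TGG (Trp) → GGG (Gly) — missense.
Codon 6: CTC (Leu) → GTC (Val) — missense.
Codon 7: CAC (His) → CAG (Gln) — missense.
Synonymous: 0 of 6.

0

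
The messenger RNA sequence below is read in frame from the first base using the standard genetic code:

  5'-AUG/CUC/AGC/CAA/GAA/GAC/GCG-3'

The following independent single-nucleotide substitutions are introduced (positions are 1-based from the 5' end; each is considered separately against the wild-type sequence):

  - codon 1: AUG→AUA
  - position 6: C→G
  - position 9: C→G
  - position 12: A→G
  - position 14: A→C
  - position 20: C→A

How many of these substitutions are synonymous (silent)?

Codon 1: AUG (Met) → AUA (Ile) — missense.
Codon 2: CUC (Leu) → CUG (Leu) — synonymous.
Codon 3: AGC (Ser) → AGG (Arg) — missense.
Codon 4: CAA (Gln) → CAG (Gln) — synonymous.
Codon 5: GAA (Glu) → GCA (Ala) — missense.
Codon 7: GCG (Ala) → GAG (Glu) — missense.
Synonymous: 2 of 6.

2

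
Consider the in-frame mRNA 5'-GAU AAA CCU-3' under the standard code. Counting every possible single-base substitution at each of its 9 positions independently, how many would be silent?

Codon 1 (GAU, Asp): 1 synonymous substitution.
Codon 2 (AAA, Lys): 1 synonymous substitution.
Codon 3 (CCU, Pro): 3 synonymous substitutions.
Total: 1 + 1 + 3 = 5.

5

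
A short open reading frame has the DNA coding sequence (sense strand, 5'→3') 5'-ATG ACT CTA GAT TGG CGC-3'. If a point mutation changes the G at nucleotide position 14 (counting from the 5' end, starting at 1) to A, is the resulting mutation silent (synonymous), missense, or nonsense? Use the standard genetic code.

nonsense

Position 14 falls in codon 5: TGG → Trp.
After the substitution the codon is TAG → Stop.
The new codon is a stop codon, so this is a nonsense mutation.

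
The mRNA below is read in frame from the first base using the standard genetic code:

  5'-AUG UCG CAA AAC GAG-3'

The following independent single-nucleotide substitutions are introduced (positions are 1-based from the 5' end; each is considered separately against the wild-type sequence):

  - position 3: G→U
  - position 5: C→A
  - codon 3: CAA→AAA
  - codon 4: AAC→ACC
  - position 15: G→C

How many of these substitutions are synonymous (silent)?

Codon 1: AUG (Met) → AUU (Ile) — missense.
Codon 2: UCG (Ser) → UAG (Stop) — nonsense.
Codon 3: CAA (Gln) → AAA (Lys) — missense.
Codon 4: AAC (Asn) → ACC (Thr) — missense.
Codon 5: GAG (Glu) → GAC (Asp) — missense.
Synonymous: 0 of 5.

0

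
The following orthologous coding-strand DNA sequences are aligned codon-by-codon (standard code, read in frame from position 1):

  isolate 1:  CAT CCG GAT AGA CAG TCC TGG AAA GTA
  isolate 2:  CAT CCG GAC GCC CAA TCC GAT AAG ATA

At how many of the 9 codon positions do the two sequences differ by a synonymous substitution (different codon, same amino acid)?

Codon 1: CAT His / CAT His — identical.
Codon 2: CCG Pro / CCG Pro — identical.
Codon 3: GAT Asp / GAC Asp — synonymous.
Codon 4: AGA Arg / GCC Ala — nonsynonymous.
Codon 5: CAG Gln / CAA Gln — synonymous.
Codon 6: TCC Ser / TCC Ser — identical.
Codon 7: TGG Trp / GAT Asp — nonsynonymous.
Codon 8: AAA Lys / AAG Lys — synonymous.
Codon 9: GTA Val / ATA Ile — nonsynonymous.
Synonymous differences: 3.

3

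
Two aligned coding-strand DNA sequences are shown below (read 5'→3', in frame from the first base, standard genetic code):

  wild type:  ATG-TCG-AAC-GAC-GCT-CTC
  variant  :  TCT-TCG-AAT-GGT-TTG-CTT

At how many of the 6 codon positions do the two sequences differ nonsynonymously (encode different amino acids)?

3

Codon 1: ATG Met / TCT Ser — nonsynonymous.
Codon 2: TCG Ser / TCG Ser — identical.
Codon 3: AAC Asn / AAT Asn — synonymous.
Codon 4: GAC Asp / GGT Gly — nonsynonymous.
Codon 5: GCT Ala / TTG Leu — nonsynonymous.
Codon 6: CTC Leu / CTT Leu — synonymous.
Nonsynonymous differences: 3.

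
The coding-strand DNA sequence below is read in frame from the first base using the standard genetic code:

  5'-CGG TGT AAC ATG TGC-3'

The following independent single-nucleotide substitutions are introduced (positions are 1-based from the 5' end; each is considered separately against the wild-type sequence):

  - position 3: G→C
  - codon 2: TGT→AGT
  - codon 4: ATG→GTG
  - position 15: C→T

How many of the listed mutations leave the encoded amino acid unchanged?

2

Codon 1: CGG (Arg) → CGC (Arg) — synonymous.
Codon 2: TGT (Cys) → AGT (Ser) — missense.
Codon 4: ATG (Met) → GTG (Val) — missense.
Codon 5: TGC (Cys) → TGT (Cys) — synonymous.
Synonymous: 2 of 4.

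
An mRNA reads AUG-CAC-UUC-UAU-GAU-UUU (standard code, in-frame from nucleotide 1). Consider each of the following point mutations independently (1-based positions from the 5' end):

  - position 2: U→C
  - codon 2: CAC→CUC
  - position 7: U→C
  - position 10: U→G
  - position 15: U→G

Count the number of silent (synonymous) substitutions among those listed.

0

Codon 1: AUG (Met) → ACG (Thr) — missense.
Codon 2: CAC (His) → CUC (Leu) — missense.
Codon 3: UUC (Phe) → CUC (Leu) — missense.
Codon 4: UAU (Tyr) → GAU (Asp) — missense.
Codon 5: GAU (Asp) → GAG (Glu) — missense.
Synonymous: 0 of 5.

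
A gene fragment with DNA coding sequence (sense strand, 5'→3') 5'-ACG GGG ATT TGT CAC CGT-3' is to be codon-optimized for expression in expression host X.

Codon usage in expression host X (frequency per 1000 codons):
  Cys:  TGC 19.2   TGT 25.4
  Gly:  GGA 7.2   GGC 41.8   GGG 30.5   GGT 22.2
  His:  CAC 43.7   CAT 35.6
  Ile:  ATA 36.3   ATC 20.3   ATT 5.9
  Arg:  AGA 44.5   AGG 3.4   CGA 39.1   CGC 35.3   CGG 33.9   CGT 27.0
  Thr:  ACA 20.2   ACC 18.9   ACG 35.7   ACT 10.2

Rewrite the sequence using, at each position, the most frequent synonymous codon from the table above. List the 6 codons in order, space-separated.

Codon 1 (Thr): best is ACG at 35.7.
Codon 2 (Gly): best is GGC at 41.8.
Codon 3 (Ile): best is ATA at 36.3.
Codon 4 (Cys): best is TGT at 25.4.
Codon 5 (His): best is CAC at 43.7.
Codon 6 (Arg): best is AGA at 44.5.

ACG GGC ATA TGT CAC AGA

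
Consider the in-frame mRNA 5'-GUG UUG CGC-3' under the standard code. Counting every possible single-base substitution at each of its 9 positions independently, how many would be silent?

Codon 1 (GUG, Val): 3 synonymous substitutions.
Codon 2 (UUG, Leu): 2 synonymous substitutions.
Codon 3 (CGC, Arg): 3 synonymous substitutions.
Total: 3 + 2 + 3 = 8.

8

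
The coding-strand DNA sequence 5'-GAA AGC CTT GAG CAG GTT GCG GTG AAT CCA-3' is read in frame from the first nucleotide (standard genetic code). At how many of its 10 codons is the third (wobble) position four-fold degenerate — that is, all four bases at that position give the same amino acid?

Codon 1 GAA (Glu): third position 2-fold.
Codon 2 AGC (Ser): third position 2-fold.
Codon 3 CTT (Leu): third position 4-fold.
Codon 4 GAG (Glu): third position 2-fold.
Codon 5 CAG (Gln): third position 2-fold.
Codon 6 GTT (Val): third position 4-fold.
Codon 7 GCG (Ala): third position 4-fold.
Codon 8 GTG (Val): third position 4-fold.
Codon 9 AAT (Asn): third position 2-fold.
Codon 10 CCA (Pro): third position 4-fold.
Four-fold degenerate third positions: 5.

5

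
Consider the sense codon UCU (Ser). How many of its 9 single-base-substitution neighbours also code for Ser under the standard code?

Position 1: none → 0 synonymous.
Position 2: none → 0 synonymous.
Position 3: UCC, UCA, UCG → 3 synonymous.
Total: 0 + 0 + 3 = 3.

3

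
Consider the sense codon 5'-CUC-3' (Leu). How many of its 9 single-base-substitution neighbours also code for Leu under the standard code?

Position 1: none → 0 synonymous.
Position 2: none → 0 synonymous.
Position 3: CUU, CUA, CUG → 3 synonymous.
Total: 0 + 0 + 3 = 3.

3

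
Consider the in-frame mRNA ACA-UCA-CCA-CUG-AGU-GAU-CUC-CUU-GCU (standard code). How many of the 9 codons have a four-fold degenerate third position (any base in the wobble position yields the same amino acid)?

Codon 1 ACA (Thr): third position 4-fold.
Codon 2 UCA (Ser): third position 4-fold.
Codon 3 CCA (Pro): third position 4-fold.
Codon 4 CUG (Leu): third position 4-fold.
Codon 5 AGU (Ser): third position 2-fold.
Codon 6 GAU (Asp): third position 2-fold.
Codon 7 CUC (Leu): third position 4-fold.
Codon 8 CUU (Leu): third position 4-fold.
Codon 9 GCU (Ala): third position 4-fold.
Four-fold degenerate third positions: 7.

7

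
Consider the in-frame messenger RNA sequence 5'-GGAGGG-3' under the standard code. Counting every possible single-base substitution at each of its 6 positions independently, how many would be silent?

Codon 1 (GGA, Gly): 3 synonymous substitutions.
Codon 2 (GGG, Gly): 3 synonymous substitutions.
Total: 3 + 3 = 6.

6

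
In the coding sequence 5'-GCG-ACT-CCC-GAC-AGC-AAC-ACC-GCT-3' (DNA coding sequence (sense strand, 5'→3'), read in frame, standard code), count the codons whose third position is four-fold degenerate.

5

Codon 1 GCG (Ala): third position 4-fold.
Codon 2 ACT (Thr): third position 4-fold.
Codon 3 CCC (Pro): third position 4-fold.
Codon 4 GAC (Asp): third position 2-fold.
Codon 5 AGC (Ser): third position 2-fold.
Codon 6 AAC (Asn): third position 2-fold.
Codon 7 ACC (Thr): third position 4-fold.
Codon 8 GCT (Ala): third position 4-fold.
Four-fold degenerate third positions: 5.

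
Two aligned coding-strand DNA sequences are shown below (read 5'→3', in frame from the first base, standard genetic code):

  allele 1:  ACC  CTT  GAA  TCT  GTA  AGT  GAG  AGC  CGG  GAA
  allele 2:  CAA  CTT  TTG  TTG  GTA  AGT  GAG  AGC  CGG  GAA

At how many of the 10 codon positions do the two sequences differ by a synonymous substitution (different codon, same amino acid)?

Codon 1: ACC Thr / CAA Gln — nonsynonymous.
Codon 2: CTT Leu / CTT Leu — identical.
Codon 3: GAA Glu / TTG Leu — nonsynonymous.
Codon 4: TCT Ser / TTG Leu — nonsynonymous.
Codon 5: GTA Val / GTA Val — identical.
Codon 6: AGT Ser / AGT Ser — identical.
Codon 7: GAG Glu / GAG Glu — identical.
Codon 8: AGC Ser / AGC Ser — identical.
Codon 9: CGG Arg / CGG Arg — identical.
Codon 10: GAA Glu / GAA Glu — identical.
Synonymous differences: 0.

0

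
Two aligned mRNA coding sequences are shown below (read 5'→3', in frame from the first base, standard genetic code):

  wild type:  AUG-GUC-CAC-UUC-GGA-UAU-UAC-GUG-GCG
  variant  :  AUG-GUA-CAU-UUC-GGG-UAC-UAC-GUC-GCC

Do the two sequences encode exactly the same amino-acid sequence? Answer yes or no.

yes

Codon 1: AUG Met / AUG Met — identical.
Codon 2: GUC Val / GUA Val — synonymous.
Codon 3: CAC His / CAU His — synonymous.
Codon 4: UUC Phe / UUC Phe — identical.
Codon 5: GGA Gly / GGG Gly — synonymous.
Codon 6: UAU Tyr / UAC Tyr — synonymous.
Codon 7: UAC Tyr / UAC Tyr — identical.
Codon 8: GUG Val / GUC Val — synonymous.
Codon 9: GCG Ala / GCC Ala — synonymous.
Nonsynonymous differences: 0 → same protein.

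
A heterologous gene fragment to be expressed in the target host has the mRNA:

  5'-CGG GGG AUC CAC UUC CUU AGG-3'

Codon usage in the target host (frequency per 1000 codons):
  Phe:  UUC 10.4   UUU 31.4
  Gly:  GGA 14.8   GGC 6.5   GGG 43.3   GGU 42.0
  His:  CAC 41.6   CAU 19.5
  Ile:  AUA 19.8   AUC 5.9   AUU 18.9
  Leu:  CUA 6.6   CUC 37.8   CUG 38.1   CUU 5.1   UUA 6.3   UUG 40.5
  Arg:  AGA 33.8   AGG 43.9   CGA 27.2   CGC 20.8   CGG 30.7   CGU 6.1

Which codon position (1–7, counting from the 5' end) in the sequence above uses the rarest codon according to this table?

Codon 1 CGG (Arg): 30.7 per 1000.
Codon 2 GGG (Gly): 43.3 per 1000.
Codon 3 AUC (Ile): 5.9 per 1000.
Codon 4 CAC (His): 41.6 per 1000.
Codon 5 UUC (Phe): 10.4 per 1000.
Codon 6 CUU (Leu): 5.1 per 1000.
Codon 7 AGG (Arg): 43.9 per 1000.
Lowest frequency is 5.1 at codon 6.

6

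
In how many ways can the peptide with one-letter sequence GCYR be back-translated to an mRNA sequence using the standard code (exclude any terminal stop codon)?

96

Gly: 4 codons.
Cys: 2 codons.
Tyr: 2 codons.
Arg: 6 codons.
4 × 2 × 2 × 6 = 96.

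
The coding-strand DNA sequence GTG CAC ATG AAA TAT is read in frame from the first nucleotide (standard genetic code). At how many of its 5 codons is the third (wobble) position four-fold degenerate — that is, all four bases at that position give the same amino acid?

1

Codon 1 GTG (Val): third position 4-fold.
Codon 2 CAC (His): third position 2-fold.
Codon 3 ATG (Met): third position 1-fold.
Codon 4 AAA (Lys): third position 2-fold.
Codon 5 TAT (Tyr): third position 2-fold.
Four-fold degenerate third positions: 1.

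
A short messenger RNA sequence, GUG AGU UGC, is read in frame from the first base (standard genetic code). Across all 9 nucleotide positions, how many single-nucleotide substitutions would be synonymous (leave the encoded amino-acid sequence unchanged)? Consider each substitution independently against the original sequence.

5

Codon 1 (GUG, Val): 3 synonymous substitutions.
Codon 2 (AGU, Ser): 1 synonymous substitution.
Codon 3 (UGC, Cys): 1 synonymous substitution.
Total: 3 + 1 + 1 = 5.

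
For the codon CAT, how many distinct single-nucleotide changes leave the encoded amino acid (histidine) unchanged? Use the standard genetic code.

1

Position 1: none → 0 synonymous.
Position 2: none → 0 synonymous.
Position 3: CAC → 1 synonymous.
Total: 0 + 0 + 1 = 1.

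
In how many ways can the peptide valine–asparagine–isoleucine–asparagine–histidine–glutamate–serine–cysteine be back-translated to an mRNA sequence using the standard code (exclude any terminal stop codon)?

2304

Val: 4 codons.
Asn: 2 codons.
Ile: 3 codons.
Asn: 2 codons.
His: 2 codons.
Glu: 2 codons.
Ser: 6 codons.
Cys: 2 codons.
4 × 2 × 3 × 2 × 2 × 2 × 6 × 2 = 2304.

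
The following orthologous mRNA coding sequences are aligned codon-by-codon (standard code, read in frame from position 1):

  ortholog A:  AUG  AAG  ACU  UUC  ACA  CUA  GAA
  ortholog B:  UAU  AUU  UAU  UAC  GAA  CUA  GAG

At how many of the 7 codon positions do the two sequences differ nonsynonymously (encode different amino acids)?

5

Codon 1: AUG Met / UAU Tyr — nonsynonymous.
Codon 2: AAG Lys / AUU Ile — nonsynonymous.
Codon 3: ACU Thr / UAU Tyr — nonsynonymous.
Codon 4: UUC Phe / UAC Tyr — nonsynonymous.
Codon 5: ACA Thr / GAA Glu — nonsynonymous.
Codon 6: CUA Leu / CUA Leu — identical.
Codon 7: GAA Glu / GAG Glu — synonymous.
Nonsynonymous differences: 5.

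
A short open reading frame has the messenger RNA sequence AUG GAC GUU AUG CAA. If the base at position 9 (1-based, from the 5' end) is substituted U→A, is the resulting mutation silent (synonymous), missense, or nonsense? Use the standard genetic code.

Position 9 falls in codon 3: GUU → Val.
After the substitution the codon is GUA → Val.
Both encode Val, so the change is synonymous.

silent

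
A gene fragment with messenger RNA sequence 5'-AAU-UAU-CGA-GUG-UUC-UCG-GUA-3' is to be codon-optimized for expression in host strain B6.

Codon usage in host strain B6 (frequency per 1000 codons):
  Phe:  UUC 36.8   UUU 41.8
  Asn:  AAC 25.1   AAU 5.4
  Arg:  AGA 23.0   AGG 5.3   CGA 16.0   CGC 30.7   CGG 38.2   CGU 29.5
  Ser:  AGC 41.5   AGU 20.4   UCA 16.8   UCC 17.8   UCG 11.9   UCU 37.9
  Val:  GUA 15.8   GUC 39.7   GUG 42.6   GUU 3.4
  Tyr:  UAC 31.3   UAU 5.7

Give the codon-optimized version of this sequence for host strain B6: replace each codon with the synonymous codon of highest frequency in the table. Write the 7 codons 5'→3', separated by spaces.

Codon 1 (Asn): best is AAC at 25.1.
Codon 2 (Tyr): best is UAC at 31.3.
Codon 3 (Arg): best is CGG at 38.2.
Codon 4 (Val): best is GUG at 42.6.
Codon 5 (Phe): best is UUU at 41.8.
Codon 6 (Ser): best is AGC at 41.5.
Codon 7 (Val): best is GUG at 42.6.

AAC UAC CGG GUG UUU AGC GUG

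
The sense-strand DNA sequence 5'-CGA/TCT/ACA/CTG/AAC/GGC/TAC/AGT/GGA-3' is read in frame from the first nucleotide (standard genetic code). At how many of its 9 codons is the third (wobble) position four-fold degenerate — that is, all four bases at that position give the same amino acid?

6

Codon 1 CGA (Arg): third position 4-fold.
Codon 2 TCT (Ser): third position 4-fold.
Codon 3 ACA (Thr): third position 4-fold.
Codon 4 CTG (Leu): third position 4-fold.
Codon 5 AAC (Asn): third position 2-fold.
Codon 6 GGC (Gly): third position 4-fold.
Codon 7 TAC (Tyr): third position 2-fold.
Codon 8 AGT (Ser): third position 2-fold.
Codon 9 GGA (Gly): third position 4-fold.
Four-fold degenerate third positions: 6.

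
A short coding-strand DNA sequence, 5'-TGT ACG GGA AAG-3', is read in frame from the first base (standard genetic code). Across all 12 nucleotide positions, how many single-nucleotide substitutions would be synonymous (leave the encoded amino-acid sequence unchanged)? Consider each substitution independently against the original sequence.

8

Codon 1 (TGT, Cys): 1 synonymous substitution.
Codon 2 (ACG, Thr): 3 synonymous substitutions.
Codon 3 (GGA, Gly): 3 synonymous substitutions.
Codon 4 (AAG, Lys): 1 synonymous substitution.
Total: 1 + 3 + 3 + 1 = 8.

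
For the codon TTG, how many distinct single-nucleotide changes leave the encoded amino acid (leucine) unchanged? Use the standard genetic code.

2

Position 1: CTG → 1 synonymous.
Position 2: none → 0 synonymous.
Position 3: TTA → 1 synonymous.
Total: 1 + 0 + 1 = 2.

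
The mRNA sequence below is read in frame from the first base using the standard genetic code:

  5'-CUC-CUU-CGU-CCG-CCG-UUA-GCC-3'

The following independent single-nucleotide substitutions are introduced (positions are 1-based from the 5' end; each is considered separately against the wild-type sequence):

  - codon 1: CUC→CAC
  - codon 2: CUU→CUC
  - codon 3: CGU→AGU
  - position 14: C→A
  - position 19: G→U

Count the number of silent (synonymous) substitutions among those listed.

Codon 1: CUC (Leu) → CAC (His) — missense.
Codon 2: CUU (Leu) → CUC (Leu) — synonymous.
Codon 3: CGU (Arg) → AGU (Ser) — missense.
Codon 5: CCG (Pro) → CAG (Gln) — missense.
Codon 7: GCC (Ala) → UCC (Ser) — missense.
Synonymous: 1 of 5.

1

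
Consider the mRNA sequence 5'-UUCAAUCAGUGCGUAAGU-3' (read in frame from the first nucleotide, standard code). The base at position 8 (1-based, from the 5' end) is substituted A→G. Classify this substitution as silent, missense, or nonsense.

missense

Position 8 falls in codon 3: CAG → Gln.
After the substitution the codon is CGG → Arg.
Gln ≠ Arg, so this is a missense mutation.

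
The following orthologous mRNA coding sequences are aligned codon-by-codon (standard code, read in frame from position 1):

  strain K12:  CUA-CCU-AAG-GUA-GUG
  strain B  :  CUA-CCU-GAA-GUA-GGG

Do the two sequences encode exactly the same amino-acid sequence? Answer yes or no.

no

Codon 1: CUA Leu / CUA Leu — identical.
Codon 2: CCU Pro / CCU Pro — identical.
Codon 3: AAG Lys / GAA Glu — nonsynonymous.
Codon 4: GUA Val / GUA Val — identical.
Codon 5: GUG Val / GGG Gly — nonsynonymous.
Nonsynonymous differences: 2 → different protein.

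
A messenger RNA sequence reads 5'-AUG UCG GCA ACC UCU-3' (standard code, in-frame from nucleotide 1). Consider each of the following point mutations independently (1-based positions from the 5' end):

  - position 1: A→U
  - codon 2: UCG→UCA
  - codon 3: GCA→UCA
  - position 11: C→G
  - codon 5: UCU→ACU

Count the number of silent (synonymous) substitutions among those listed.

Codon 1: AUG (Met) → UUG (Leu) — missense.
Codon 2: UCG (Ser) → UCA (Ser) — synonymous.
Codon 3: GCA (Ala) → UCA (Ser) — missense.
Codon 4: ACC (Thr) → AGC (Ser) — missense.
Codon 5: UCU (Ser) → ACU (Thr) — missense.
Synonymous: 1 of 5.

1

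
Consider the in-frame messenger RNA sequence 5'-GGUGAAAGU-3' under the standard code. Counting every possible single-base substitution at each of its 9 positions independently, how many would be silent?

5

Codon 1 (GGU, Gly): 3 synonymous substitutions.
Codon 2 (GAA, Glu): 1 synonymous substitution.
Codon 3 (AGU, Ser): 1 synonymous substitution.
Total: 3 + 1 + 1 = 5.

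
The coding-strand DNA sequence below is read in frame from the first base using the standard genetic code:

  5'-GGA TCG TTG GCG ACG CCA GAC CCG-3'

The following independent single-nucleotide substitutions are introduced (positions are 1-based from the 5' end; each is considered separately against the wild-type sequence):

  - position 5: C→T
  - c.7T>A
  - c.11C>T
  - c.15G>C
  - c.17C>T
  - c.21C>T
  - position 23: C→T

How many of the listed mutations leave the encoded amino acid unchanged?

Codon 2: TCG (Ser) → TTG (Leu) — missense.
Codon 3: TTG (Leu) → ATG (Met) — missense.
Codon 4: GCG (Ala) → GTG (Val) — missense.
Codon 5: ACG (Thr) → ACC (Thr) — synonymous.
Codon 6: CCA (Pro) → CTA (Leu) — missense.
Codon 7: GAC (Asp) → GAT (Asp) — synonymous.
Codon 8: CCG (Pro) → CTG (Leu) — missense.
Synonymous: 2 of 7.

2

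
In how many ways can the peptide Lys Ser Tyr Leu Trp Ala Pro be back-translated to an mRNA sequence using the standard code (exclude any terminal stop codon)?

2304

Lys: 2 codons.
Ser: 6 codons.
Tyr: 2 codons.
Leu: 6 codons.
Trp: 1 codon.
Ala: 4 codons.
Pro: 4 codons.
2 × 6 × 2 × 6 × 1 × 4 × 4 = 2304.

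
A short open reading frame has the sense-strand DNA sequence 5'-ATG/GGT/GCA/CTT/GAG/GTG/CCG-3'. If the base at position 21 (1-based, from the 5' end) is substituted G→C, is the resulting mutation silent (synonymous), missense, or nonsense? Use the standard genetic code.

Position 21 falls in codon 7: CCG → Pro.
After the substitution the codon is CCC → Pro.
Both encode Pro, so the change is synonymous.

silent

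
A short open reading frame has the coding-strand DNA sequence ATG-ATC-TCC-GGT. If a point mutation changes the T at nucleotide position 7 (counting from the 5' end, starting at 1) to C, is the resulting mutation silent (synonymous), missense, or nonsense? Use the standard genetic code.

Position 7 falls in codon 3: TCC → Ser.
After the substitution the codon is CCC → Pro.
Ser ≠ Pro, so this is a missense mutation.

missense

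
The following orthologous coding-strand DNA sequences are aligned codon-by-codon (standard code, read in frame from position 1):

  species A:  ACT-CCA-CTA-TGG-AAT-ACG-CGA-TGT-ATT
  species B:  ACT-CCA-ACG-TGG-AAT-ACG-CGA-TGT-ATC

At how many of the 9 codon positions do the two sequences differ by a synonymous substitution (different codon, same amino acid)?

Codon 1: ACT Thr / ACT Thr — identical.
Codon 2: CCA Pro / CCA Pro — identical.
Codon 3: CTA Leu / ACG Thr — nonsynonymous.
Codon 4: TGG Trp / TGG Trp — identical.
Codon 5: AAT Asn / AAT Asn — identical.
Codon 6: ACG Thr / ACG Thr — identical.
Codon 7: CGA Arg / CGA Arg — identical.
Codon 8: TGT Cys / TGT Cys — identical.
Codon 9: ATT Ile / ATC Ile — synonymous.
Synonymous differences: 1.

1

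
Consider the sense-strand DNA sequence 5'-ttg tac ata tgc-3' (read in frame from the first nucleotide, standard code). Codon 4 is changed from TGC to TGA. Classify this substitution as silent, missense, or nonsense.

nonsense

Position 12 falls in codon 4: TGC → Cys.
After the substitution the codon is TGA → Stop.
The new codon is a stop codon, so this is a nonsense mutation.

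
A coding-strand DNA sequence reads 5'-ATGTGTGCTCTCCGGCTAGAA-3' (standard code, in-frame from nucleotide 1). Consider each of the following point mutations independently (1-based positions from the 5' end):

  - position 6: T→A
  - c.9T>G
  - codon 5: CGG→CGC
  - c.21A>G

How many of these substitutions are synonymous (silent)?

3

Codon 2: TGT (Cys) → TGA (Stop) — nonsense.
Codon 3: GCT (Ala) → GCG (Ala) — synonymous.
Codon 5: CGG (Arg) → CGC (Arg) — synonymous.
Codon 7: GAA (Glu) → GAG (Glu) — synonymous.
Synonymous: 3 of 4.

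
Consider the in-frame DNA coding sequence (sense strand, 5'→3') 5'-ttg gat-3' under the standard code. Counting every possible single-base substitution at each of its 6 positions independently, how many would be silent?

3

Codon 1 (TTG, Leu): 2 synonymous substitutions.
Codon 2 (GAT, Asp): 1 synonymous substitution.
Total: 2 + 1 = 3.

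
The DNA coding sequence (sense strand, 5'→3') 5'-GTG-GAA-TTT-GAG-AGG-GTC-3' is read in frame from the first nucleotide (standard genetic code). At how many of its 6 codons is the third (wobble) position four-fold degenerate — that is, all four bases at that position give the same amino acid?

Codon 1 GTG (Val): third position 4-fold.
Codon 2 GAA (Glu): third position 2-fold.
Codon 3 TTT (Phe): third position 2-fold.
Codon 4 GAG (Glu): third position 2-fold.
Codon 5 AGG (Arg): third position 2-fold.
Codon 6 GTC (Val): third position 4-fold.
Four-fold degenerate third positions: 2.

2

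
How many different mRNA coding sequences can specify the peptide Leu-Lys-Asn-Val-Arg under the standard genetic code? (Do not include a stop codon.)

576

Leu: 6 codons.
Lys: 2 codons.
Asn: 2 codons.
Val: 4 codons.
Arg: 6 codons.
6 × 2 × 2 × 4 × 6 = 576.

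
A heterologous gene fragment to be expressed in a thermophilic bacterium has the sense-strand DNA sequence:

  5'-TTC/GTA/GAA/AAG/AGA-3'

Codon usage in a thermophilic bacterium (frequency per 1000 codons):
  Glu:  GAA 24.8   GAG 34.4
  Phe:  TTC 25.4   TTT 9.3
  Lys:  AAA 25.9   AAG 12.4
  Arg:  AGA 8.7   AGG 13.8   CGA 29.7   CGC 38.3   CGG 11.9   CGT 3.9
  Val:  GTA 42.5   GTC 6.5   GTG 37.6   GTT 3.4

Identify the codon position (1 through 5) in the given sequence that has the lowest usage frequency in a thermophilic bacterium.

Codon 1 TTC (Phe): 25.4 per 1000.
Codon 2 GTA (Val): 42.5 per 1000.
Codon 3 GAA (Glu): 24.8 per 1000.
Codon 4 AAG (Lys): 12.4 per 1000.
Codon 5 AGA (Arg): 8.7 per 1000.
Lowest frequency is 8.7 at codon 5.

5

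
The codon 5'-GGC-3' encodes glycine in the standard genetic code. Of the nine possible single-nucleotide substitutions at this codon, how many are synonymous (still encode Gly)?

3

Position 1: none → 0 synonymous.
Position 2: none → 0 synonymous.
Position 3: GGU, GGA, GGG → 3 synonymous.
Total: 0 + 0 + 3 = 3.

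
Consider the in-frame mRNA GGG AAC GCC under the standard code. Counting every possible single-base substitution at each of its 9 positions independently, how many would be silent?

7

Codon 1 (GGG, Gly): 3 synonymous substitutions.
Codon 2 (AAC, Asn): 1 synonymous substitution.
Codon 3 (GCC, Ala): 3 synonymous substitutions.
Total: 3 + 1 + 3 = 7.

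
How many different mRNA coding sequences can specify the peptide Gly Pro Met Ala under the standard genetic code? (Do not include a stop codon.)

64

Gly: 4 codons.
Pro: 4 codons.
Met: 1 codon.
Ala: 4 codons.
4 × 4 × 1 × 4 = 64.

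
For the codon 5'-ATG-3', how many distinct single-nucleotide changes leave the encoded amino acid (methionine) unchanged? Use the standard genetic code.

Position 1: none → 0 synonymous.
Position 2: none → 0 synonymous.
Position 3: none → 0 synonymous.
Total: 0 + 0 + 0 = 0.

0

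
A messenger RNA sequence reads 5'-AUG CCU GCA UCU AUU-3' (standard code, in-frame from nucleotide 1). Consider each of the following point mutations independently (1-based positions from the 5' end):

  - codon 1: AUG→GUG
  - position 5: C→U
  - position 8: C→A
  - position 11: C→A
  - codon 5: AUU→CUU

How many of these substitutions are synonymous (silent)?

0

Codon 1: AUG (Met) → GUG (Val) — missense.
Codon 2: CCU (Pro) → CUU (Leu) — missense.
Codon 3: GCA (Ala) → GAA (Glu) — missense.
Codon 4: UCU (Ser) → UAU (Tyr) — missense.
Codon 5: AUU (Ile) → CUU (Leu) — missense.
Synonymous: 0 of 5.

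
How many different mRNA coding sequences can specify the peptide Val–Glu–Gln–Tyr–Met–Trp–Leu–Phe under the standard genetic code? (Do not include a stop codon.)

384

Val: 4 codons.
Glu: 2 codons.
Gln: 2 codons.
Tyr: 2 codons.
Met: 1 codon.
Trp: 1 codon.
Leu: 6 codons.
Phe: 2 codons.
4 × 2 × 2 × 2 × 1 × 1 × 6 × 2 = 384.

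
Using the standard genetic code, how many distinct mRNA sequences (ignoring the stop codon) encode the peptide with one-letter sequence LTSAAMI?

Leu: 6 codons.
Thr: 4 codons.
Ser: 6 codons.
Ala: 4 codons.
Ala: 4 codons.
Met: 1 codon.
Ile: 3 codons.
6 × 4 × 6 × 4 × 4 × 1 × 3 = 6912.

6912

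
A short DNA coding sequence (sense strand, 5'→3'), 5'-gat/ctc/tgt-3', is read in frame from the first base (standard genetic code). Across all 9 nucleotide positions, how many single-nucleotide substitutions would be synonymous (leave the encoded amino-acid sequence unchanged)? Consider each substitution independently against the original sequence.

Codon 1 (GAT, Asp): 1 synonymous substitution.
Codon 2 (CTC, Leu): 3 synonymous substitutions.
Codon 3 (TGT, Cys): 1 synonymous substitution.
Total: 1 + 3 + 1 = 5.

5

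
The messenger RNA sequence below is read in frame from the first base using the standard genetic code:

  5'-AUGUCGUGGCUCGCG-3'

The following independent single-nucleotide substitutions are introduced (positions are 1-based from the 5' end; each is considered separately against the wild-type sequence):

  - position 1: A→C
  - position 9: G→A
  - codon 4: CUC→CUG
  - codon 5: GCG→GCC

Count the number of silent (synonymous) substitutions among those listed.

2

Codon 1: AUG (Met) → CUG (Leu) — missense.
Codon 3: UGG (Trp) → UGA (Stop) — nonsense.
Codon 4: CUC (Leu) → CUG (Leu) — synonymous.
Codon 5: GCG (Ala) → GCC (Ala) — synonymous.
Synonymous: 2 of 4.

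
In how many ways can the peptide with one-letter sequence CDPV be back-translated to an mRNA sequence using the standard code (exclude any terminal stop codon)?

64

Cys: 2 codons.
Asp: 2 codons.
Pro: 4 codons.
Val: 4 codons.
2 × 2 × 4 × 4 = 64.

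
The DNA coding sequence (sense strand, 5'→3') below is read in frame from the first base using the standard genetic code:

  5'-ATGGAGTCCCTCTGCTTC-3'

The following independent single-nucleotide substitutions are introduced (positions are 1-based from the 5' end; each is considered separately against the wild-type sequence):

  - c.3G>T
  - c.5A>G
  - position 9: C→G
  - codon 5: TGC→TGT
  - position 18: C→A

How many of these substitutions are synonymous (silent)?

2

Codon 1: ATG (Met) → ATT (Ile) — missense.
Codon 2: GAG (Glu) → GGG (Gly) — missense.
Codon 3: TCC (Ser) → TCG (Ser) — synonymous.
Codon 5: TGC (Cys) → TGT (Cys) — synonymous.
Codon 6: TTC (Phe) → TTA (Leu) — missense.
Synonymous: 2 of 5.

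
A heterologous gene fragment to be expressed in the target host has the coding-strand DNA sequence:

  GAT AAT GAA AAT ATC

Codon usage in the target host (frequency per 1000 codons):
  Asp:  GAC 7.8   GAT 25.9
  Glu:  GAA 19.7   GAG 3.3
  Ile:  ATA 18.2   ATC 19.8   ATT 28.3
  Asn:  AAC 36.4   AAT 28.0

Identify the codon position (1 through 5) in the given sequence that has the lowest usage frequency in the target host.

3

Codon 1 GAT (Asp): 25.9 per 1000.
Codon 2 AAT (Asn): 28.0 per 1000.
Codon 3 GAA (Glu): 19.7 per 1000.
Codon 4 AAT (Asn): 28.0 per 1000.
Codon 5 ATC (Ile): 19.8 per 1000.
Lowest frequency is 19.7 at codon 3.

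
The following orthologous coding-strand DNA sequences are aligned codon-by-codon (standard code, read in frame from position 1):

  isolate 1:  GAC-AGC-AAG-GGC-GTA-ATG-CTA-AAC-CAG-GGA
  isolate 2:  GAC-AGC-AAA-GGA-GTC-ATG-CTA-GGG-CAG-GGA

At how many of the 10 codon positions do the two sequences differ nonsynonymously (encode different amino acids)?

Codon 1: GAC Asp / GAC Asp — identical.
Codon 2: AGC Ser / AGC Ser — identical.
Codon 3: AAG Lys / AAA Lys — synonymous.
Codon 4: GGC Gly / GGA Gly — synonymous.
Codon 5: GTA Val / GTC Val — synonymous.
Codon 6: ATG Met / ATG Met — identical.
Codon 7: CTA Leu / CTA Leu — identical.
Codon 8: AAC Asn / GGG Gly — nonsynonymous.
Codon 9: CAG Gln / CAG Gln — identical.
Codon 10: GGA Gly / GGA Gly — identical.
Nonsynonymous differences: 1.

1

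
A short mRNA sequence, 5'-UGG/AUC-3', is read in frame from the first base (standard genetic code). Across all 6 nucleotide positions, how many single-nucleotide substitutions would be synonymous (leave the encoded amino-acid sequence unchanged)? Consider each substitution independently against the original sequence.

2

Codon 1 (UGG, Trp): 0 synonymous substitutions.
Codon 2 (AUC, Ile): 2 synonymous substitutions.
Total: 0 + 2 = 2.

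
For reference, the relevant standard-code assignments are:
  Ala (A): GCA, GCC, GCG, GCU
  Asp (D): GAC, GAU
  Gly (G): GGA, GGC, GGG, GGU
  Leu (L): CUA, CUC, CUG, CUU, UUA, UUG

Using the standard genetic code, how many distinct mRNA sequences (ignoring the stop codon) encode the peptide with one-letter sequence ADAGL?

768

Ala: 4 codons.
Asp: 2 codons.
Ala: 4 codons.
Gly: 4 codons.
Leu: 6 codons.
4 × 2 × 4 × 4 × 6 = 768.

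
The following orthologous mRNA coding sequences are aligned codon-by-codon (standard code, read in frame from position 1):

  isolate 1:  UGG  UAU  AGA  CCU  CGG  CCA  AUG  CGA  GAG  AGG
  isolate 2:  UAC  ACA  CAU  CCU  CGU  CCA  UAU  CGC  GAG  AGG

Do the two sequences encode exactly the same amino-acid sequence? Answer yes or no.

Codon 1: UGG Trp / UAC Tyr — nonsynonymous.
Codon 2: UAU Tyr / ACA Thr — nonsynonymous.
Codon 3: AGA Arg / CAU His — nonsynonymous.
Codon 4: CCU Pro / CCU Pro — identical.
Codon 5: CGG Arg / CGU Arg — synonymous.
Codon 6: CCA Pro / CCA Pro — identical.
Codon 7: AUG Met / UAU Tyr — nonsynonymous.
Codon 8: CGA Arg / CGC Arg — synonymous.
Codon 9: GAG Glu / GAG Glu — identical.
Codon 10: AGG Arg / AGG Arg — identical.
Nonsynonymous differences: 4 → different protein.

no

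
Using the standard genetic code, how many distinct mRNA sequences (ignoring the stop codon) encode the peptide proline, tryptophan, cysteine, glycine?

Pro: 4 codons.
Trp: 1 codon.
Cys: 2 codons.
Gly: 4 codons.
4 × 1 × 2 × 4 = 32.

32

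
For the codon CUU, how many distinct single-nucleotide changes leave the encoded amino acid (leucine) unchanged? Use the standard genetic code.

3

Position 1: none → 0 synonymous.
Position 2: none → 0 synonymous.
Position 3: CUC, CUA, CUG → 3 synonymous.
Total: 0 + 0 + 3 = 3.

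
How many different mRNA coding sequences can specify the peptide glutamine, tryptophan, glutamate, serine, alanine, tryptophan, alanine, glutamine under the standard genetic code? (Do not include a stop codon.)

Gln: 2 codons.
Trp: 1 codon.
Glu: 2 codons.
Ser: 6 codons.
Ala: 4 codons.
Trp: 1 codon.
Ala: 4 codons.
Gln: 2 codons.
2 × 1 × 2 × 6 × 4 × 1 × 4 × 2 = 768.

768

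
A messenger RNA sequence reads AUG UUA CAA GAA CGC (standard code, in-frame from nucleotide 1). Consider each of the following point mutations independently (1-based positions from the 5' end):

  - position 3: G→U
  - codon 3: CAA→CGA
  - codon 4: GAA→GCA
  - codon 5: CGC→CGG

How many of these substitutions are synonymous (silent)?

Codon 1: AUG (Met) → AUU (Ile) — missense.
Codon 3: CAA (Gln) → CGA (Arg) — missense.
Codon 4: GAA (Glu) → GCA (Ala) — missense.
Codon 5: CGC (Arg) → CGG (Arg) — synonymous.
Synonymous: 1 of 4.

1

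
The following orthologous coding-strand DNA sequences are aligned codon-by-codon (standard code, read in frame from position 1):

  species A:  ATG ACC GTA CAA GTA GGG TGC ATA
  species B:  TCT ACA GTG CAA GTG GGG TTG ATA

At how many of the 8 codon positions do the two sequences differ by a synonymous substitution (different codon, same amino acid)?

3

Codon 1: ATG Met / TCT Ser — nonsynonymous.
Codon 2: ACC Thr / ACA Thr — synonymous.
Codon 3: GTA Val / GTG Val — synonymous.
Codon 4: CAA Gln / CAA Gln — identical.
Codon 5: GTA Val / GTG Val — synonymous.
Codon 6: GGG Gly / GGG Gly — identical.
Codon 7: TGC Cys / TTG Leu — nonsynonymous.
Codon 8: ATA Ile / ATA Ile — identical.
Synonymous differences: 3.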